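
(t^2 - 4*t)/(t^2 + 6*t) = (t - 4)/(t + 6)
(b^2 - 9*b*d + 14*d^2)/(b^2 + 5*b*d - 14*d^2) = (b - 7*d)/(b + 7*d)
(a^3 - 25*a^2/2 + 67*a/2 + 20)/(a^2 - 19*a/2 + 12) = (2*a^2 - 9*a - 5)/(2*a - 3)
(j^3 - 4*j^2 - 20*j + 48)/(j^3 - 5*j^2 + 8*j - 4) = (j^2 - 2*j - 24)/(j^2 - 3*j + 2)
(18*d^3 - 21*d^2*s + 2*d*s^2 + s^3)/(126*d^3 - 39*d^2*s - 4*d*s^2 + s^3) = (-d + s)/(-7*d + s)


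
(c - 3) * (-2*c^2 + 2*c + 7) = -2*c^3 + 8*c^2 + c - 21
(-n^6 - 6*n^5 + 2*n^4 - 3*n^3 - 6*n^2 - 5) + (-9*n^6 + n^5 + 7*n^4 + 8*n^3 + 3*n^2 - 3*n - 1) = -10*n^6 - 5*n^5 + 9*n^4 + 5*n^3 - 3*n^2 - 3*n - 6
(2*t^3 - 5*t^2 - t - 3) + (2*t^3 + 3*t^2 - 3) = 4*t^3 - 2*t^2 - t - 6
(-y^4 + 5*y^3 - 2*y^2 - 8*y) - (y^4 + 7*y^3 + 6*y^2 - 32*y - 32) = -2*y^4 - 2*y^3 - 8*y^2 + 24*y + 32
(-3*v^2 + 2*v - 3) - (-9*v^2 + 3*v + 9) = 6*v^2 - v - 12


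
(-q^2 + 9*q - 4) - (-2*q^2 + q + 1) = q^2 + 8*q - 5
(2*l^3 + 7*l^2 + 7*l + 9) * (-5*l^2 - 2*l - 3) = -10*l^5 - 39*l^4 - 55*l^3 - 80*l^2 - 39*l - 27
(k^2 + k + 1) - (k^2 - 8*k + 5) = 9*k - 4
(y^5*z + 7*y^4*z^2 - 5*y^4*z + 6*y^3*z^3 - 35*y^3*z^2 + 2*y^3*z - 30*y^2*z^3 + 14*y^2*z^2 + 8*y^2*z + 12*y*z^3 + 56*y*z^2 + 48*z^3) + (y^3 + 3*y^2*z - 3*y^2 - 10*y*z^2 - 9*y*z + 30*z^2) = y^5*z + 7*y^4*z^2 - 5*y^4*z + 6*y^3*z^3 - 35*y^3*z^2 + 2*y^3*z + y^3 - 30*y^2*z^3 + 14*y^2*z^2 + 11*y^2*z - 3*y^2 + 12*y*z^3 + 46*y*z^2 - 9*y*z + 48*z^3 + 30*z^2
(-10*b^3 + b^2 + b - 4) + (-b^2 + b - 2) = -10*b^3 + 2*b - 6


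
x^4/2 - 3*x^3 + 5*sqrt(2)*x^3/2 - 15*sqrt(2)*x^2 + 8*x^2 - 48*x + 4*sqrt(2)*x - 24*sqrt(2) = (x/2 + sqrt(2))*(x - 6)*(x + sqrt(2))*(x + 2*sqrt(2))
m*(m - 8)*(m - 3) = m^3 - 11*m^2 + 24*m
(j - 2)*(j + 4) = j^2 + 2*j - 8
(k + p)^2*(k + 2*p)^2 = k^4 + 6*k^3*p + 13*k^2*p^2 + 12*k*p^3 + 4*p^4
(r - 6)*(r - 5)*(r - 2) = r^3 - 13*r^2 + 52*r - 60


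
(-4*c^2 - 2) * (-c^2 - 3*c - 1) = 4*c^4 + 12*c^3 + 6*c^2 + 6*c + 2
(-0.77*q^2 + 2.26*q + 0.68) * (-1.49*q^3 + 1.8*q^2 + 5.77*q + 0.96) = 1.1473*q^5 - 4.7534*q^4 - 1.3881*q^3 + 13.525*q^2 + 6.0932*q + 0.6528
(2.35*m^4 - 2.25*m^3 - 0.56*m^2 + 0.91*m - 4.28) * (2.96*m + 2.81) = 6.956*m^5 - 0.0564999999999998*m^4 - 7.9801*m^3 + 1.12*m^2 - 10.1117*m - 12.0268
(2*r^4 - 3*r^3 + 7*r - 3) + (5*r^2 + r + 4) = 2*r^4 - 3*r^3 + 5*r^2 + 8*r + 1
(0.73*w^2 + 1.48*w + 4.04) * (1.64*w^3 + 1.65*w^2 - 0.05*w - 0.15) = 1.1972*w^5 + 3.6317*w^4 + 9.0311*w^3 + 6.4825*w^2 - 0.424*w - 0.606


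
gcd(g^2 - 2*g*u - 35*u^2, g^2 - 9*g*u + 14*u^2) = -g + 7*u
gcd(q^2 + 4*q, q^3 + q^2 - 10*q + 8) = q + 4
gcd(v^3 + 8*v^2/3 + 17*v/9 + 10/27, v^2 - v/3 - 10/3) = v + 5/3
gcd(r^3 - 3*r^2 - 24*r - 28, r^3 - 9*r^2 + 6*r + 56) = r^2 - 5*r - 14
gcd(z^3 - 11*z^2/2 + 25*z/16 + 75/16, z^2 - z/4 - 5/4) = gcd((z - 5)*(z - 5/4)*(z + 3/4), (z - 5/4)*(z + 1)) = z - 5/4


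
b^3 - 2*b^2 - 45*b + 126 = (b - 6)*(b - 3)*(b + 7)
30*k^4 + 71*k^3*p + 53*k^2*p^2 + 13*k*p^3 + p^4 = (k + p)^2*(5*k + p)*(6*k + p)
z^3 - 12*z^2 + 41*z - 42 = (z - 7)*(z - 3)*(z - 2)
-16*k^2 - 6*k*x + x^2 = (-8*k + x)*(2*k + x)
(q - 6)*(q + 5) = q^2 - q - 30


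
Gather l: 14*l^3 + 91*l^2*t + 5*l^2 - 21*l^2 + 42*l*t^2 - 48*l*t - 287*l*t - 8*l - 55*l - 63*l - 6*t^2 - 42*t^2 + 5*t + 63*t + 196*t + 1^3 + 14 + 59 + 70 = 14*l^3 + l^2*(91*t - 16) + l*(42*t^2 - 335*t - 126) - 48*t^2 + 264*t + 144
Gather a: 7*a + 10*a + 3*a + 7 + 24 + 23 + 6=20*a + 60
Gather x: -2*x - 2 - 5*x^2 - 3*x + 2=-5*x^2 - 5*x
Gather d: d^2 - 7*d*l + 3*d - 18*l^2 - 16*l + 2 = d^2 + d*(3 - 7*l) - 18*l^2 - 16*l + 2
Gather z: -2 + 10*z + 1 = 10*z - 1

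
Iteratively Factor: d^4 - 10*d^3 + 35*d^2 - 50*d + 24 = (d - 1)*(d^3 - 9*d^2 + 26*d - 24) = (d - 3)*(d - 1)*(d^2 - 6*d + 8) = (d - 3)*(d - 2)*(d - 1)*(d - 4)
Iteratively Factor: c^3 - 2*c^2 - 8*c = (c + 2)*(c^2 - 4*c) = (c - 4)*(c + 2)*(c)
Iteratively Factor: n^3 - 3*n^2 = (n - 3)*(n^2) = n*(n - 3)*(n)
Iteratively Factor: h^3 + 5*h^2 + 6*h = (h + 3)*(h^2 + 2*h) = h*(h + 3)*(h + 2)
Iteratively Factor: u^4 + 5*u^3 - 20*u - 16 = (u + 2)*(u^3 + 3*u^2 - 6*u - 8) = (u + 1)*(u + 2)*(u^2 + 2*u - 8) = (u + 1)*(u + 2)*(u + 4)*(u - 2)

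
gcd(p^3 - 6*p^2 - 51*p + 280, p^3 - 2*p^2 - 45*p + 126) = p + 7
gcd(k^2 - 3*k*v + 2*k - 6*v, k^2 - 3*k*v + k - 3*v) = -k + 3*v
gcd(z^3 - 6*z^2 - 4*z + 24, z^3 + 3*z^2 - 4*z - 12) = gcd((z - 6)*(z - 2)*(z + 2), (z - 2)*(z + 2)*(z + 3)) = z^2 - 4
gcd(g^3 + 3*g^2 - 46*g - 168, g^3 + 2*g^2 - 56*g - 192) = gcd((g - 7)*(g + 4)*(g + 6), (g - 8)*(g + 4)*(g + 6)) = g^2 + 10*g + 24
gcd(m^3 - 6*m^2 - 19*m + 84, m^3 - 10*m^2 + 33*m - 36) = m - 3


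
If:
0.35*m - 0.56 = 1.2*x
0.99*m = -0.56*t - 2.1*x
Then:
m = 3.42857142857143*x + 1.6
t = -9.81122448979592*x - 2.82857142857143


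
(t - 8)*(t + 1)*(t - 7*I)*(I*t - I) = I*t^4 + 7*t^3 - 8*I*t^3 - 56*t^2 - I*t^2 - 7*t + 8*I*t + 56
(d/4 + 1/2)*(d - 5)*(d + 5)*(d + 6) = d^4/4 + 2*d^3 - 13*d^2/4 - 50*d - 75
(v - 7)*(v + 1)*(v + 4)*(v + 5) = v^4 + 3*v^3 - 41*v^2 - 183*v - 140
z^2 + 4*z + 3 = (z + 1)*(z + 3)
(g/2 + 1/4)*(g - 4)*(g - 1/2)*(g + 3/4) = g^4/2 - 13*g^3/8 - 13*g^2/8 + 13*g/32 + 3/8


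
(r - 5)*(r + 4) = r^2 - r - 20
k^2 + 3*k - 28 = (k - 4)*(k + 7)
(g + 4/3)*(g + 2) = g^2 + 10*g/3 + 8/3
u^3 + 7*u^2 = u^2*(u + 7)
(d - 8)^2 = d^2 - 16*d + 64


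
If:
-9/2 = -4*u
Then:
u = 9/8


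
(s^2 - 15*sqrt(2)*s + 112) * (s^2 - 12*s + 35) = s^4 - 15*sqrt(2)*s^3 - 12*s^3 + 147*s^2 + 180*sqrt(2)*s^2 - 1344*s - 525*sqrt(2)*s + 3920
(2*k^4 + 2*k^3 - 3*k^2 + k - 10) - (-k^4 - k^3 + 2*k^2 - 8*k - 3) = 3*k^4 + 3*k^3 - 5*k^2 + 9*k - 7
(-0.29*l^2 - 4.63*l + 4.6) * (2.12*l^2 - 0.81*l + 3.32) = -0.6148*l^4 - 9.5807*l^3 + 12.5395*l^2 - 19.0976*l + 15.272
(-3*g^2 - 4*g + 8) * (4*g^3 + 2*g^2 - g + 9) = -12*g^5 - 22*g^4 + 27*g^3 - 7*g^2 - 44*g + 72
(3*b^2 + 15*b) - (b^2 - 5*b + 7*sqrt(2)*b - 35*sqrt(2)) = 2*b^2 - 7*sqrt(2)*b + 20*b + 35*sqrt(2)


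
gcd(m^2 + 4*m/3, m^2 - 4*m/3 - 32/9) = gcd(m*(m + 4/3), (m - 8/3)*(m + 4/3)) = m + 4/3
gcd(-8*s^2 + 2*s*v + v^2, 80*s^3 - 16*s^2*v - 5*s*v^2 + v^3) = 4*s + v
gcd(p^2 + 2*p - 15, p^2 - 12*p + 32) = 1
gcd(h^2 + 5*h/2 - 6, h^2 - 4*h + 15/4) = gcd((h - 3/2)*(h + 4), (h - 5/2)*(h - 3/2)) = h - 3/2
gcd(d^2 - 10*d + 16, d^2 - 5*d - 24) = d - 8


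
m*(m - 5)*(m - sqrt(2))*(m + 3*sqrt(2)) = m^4 - 5*m^3 + 2*sqrt(2)*m^3 - 10*sqrt(2)*m^2 - 6*m^2 + 30*m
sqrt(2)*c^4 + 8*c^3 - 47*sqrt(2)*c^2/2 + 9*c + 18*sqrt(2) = (c - 3*sqrt(2)/2)*(c - sqrt(2))*(c + 6*sqrt(2))*(sqrt(2)*c + 1)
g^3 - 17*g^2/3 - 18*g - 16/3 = (g - 8)*(g + 1/3)*(g + 2)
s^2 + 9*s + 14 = (s + 2)*(s + 7)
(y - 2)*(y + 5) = y^2 + 3*y - 10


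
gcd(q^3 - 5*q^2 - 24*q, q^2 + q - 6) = q + 3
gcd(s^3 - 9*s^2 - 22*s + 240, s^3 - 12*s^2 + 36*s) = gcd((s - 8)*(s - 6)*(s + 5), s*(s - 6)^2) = s - 6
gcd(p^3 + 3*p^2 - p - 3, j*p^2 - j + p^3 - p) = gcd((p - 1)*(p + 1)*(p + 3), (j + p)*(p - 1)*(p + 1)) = p^2 - 1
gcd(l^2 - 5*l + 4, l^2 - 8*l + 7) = l - 1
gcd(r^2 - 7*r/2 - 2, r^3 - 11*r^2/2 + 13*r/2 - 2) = r - 4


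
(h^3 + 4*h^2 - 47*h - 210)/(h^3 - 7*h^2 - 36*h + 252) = (h + 5)/(h - 6)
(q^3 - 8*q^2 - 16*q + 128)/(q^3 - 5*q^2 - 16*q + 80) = (q - 8)/(q - 5)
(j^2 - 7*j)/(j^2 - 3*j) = (j - 7)/(j - 3)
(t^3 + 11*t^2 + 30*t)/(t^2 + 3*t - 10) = t*(t + 6)/(t - 2)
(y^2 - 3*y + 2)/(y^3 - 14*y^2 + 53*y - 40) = (y - 2)/(y^2 - 13*y + 40)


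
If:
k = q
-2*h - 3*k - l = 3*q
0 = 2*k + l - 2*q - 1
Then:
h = -3*q - 1/2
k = q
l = 1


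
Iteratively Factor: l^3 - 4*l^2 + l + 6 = (l - 2)*(l^2 - 2*l - 3) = (l - 3)*(l - 2)*(l + 1)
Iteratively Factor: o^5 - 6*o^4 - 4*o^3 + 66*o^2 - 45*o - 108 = (o + 3)*(o^4 - 9*o^3 + 23*o^2 - 3*o - 36) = (o + 1)*(o + 3)*(o^3 - 10*o^2 + 33*o - 36) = (o - 3)*(o + 1)*(o + 3)*(o^2 - 7*o + 12) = (o - 3)^2*(o + 1)*(o + 3)*(o - 4)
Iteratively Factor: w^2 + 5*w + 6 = (w + 3)*(w + 2)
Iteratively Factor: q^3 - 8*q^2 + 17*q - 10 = (q - 5)*(q^2 - 3*q + 2) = (q - 5)*(q - 1)*(q - 2)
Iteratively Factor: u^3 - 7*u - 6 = (u + 2)*(u^2 - 2*u - 3) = (u - 3)*(u + 2)*(u + 1)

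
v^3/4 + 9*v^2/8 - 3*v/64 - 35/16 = (v/4 + 1)*(v - 5/4)*(v + 7/4)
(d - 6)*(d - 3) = d^2 - 9*d + 18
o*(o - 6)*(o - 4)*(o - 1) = o^4 - 11*o^3 + 34*o^2 - 24*o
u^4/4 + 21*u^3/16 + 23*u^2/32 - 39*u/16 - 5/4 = (u/4 + 1)*(u - 5/4)*(u + 1/2)*(u + 2)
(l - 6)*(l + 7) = l^2 + l - 42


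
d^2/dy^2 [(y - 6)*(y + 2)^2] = 6*y - 4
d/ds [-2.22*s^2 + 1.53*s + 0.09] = 1.53 - 4.44*s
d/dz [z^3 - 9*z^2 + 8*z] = 3*z^2 - 18*z + 8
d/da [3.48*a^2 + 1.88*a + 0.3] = 6.96*a + 1.88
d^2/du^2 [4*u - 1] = 0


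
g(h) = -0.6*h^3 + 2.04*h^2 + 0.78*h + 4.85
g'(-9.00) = -181.74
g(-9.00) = 600.47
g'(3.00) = -3.18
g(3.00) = 9.35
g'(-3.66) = -38.26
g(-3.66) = 58.74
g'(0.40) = 2.12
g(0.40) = 5.45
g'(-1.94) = -13.91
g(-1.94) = 15.40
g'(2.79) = -1.85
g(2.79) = 9.88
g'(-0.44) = -1.36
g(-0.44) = 4.95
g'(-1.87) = -13.14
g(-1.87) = 14.45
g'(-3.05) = -28.41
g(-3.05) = 38.47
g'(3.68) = -8.58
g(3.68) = 5.45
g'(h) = -1.8*h^2 + 4.08*h + 0.78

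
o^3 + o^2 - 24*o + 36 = (o - 3)*(o - 2)*(o + 6)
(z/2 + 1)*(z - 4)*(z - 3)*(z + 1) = z^4/2 - 2*z^3 - 7*z^2/2 + 11*z + 12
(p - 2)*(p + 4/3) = p^2 - 2*p/3 - 8/3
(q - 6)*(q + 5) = q^2 - q - 30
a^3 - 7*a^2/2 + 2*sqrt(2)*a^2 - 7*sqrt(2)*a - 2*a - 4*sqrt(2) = (a - 4)*(a + 1/2)*(a + 2*sqrt(2))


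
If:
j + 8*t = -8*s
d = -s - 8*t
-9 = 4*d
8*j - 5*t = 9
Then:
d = -9/4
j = 594/443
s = -909/1772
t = 153/443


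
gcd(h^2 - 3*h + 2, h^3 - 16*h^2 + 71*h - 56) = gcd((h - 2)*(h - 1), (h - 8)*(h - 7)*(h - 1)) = h - 1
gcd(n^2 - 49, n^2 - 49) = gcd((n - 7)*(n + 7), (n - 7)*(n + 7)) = n^2 - 49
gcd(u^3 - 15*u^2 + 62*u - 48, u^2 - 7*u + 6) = u^2 - 7*u + 6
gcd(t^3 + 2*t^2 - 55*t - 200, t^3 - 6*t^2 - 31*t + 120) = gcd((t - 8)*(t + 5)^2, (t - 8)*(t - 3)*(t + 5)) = t^2 - 3*t - 40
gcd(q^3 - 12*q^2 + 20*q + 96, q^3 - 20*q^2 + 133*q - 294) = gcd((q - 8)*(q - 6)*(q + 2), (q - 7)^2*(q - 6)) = q - 6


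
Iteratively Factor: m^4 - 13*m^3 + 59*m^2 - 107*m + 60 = (m - 1)*(m^3 - 12*m^2 + 47*m - 60) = (m - 4)*(m - 1)*(m^2 - 8*m + 15) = (m - 4)*(m - 3)*(m - 1)*(m - 5)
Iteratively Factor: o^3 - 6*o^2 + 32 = (o + 2)*(o^2 - 8*o + 16) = (o - 4)*(o + 2)*(o - 4)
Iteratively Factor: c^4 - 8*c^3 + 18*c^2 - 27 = (c - 3)*(c^3 - 5*c^2 + 3*c + 9) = (c - 3)*(c + 1)*(c^2 - 6*c + 9) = (c - 3)^2*(c + 1)*(c - 3)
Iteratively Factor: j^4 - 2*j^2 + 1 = (j + 1)*(j^3 - j^2 - j + 1) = (j - 1)*(j + 1)*(j^2 - 1) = (j - 1)*(j + 1)^2*(j - 1)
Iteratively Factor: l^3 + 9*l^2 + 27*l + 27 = (l + 3)*(l^2 + 6*l + 9) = (l + 3)^2*(l + 3)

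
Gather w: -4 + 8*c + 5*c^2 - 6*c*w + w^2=5*c^2 - 6*c*w + 8*c + w^2 - 4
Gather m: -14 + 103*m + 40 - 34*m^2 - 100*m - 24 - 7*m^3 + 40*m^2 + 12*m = -7*m^3 + 6*m^2 + 15*m + 2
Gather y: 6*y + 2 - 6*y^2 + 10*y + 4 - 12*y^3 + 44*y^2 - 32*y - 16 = -12*y^3 + 38*y^2 - 16*y - 10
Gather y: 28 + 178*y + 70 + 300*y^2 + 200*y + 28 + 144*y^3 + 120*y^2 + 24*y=144*y^3 + 420*y^2 + 402*y + 126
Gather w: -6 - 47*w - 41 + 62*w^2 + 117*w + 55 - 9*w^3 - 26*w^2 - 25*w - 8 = -9*w^3 + 36*w^2 + 45*w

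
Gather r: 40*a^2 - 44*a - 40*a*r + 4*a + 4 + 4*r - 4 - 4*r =40*a^2 - 40*a*r - 40*a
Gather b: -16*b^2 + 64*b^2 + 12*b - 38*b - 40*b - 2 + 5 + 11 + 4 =48*b^2 - 66*b + 18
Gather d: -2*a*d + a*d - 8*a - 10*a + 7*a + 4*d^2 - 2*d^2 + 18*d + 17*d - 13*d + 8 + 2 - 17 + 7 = -11*a + 2*d^2 + d*(22 - a)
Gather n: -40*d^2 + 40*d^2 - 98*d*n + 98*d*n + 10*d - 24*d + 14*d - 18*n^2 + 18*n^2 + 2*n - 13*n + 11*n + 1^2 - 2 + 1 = 0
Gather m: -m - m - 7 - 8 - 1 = -2*m - 16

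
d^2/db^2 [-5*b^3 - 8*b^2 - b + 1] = -30*b - 16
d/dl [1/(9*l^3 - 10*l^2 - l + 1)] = (-27*l^2 + 20*l + 1)/(9*l^3 - 10*l^2 - l + 1)^2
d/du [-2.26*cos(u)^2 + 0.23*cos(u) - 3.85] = (4.52*cos(u) - 0.23)*sin(u)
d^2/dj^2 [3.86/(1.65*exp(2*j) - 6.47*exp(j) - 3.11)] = ((24.9742 - 25.476*exp(j))*(-1.65*exp(2*j) + 6.47*exp(j) + 3.11) - 3.86*(3.3*exp(j) - 6.47)*(6.6*exp(j) - 12.94)*exp(j))*exp(j)/(-1.65*exp(2*j) + 6.47*exp(j) + 3.11)^3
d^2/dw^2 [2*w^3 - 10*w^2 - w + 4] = 12*w - 20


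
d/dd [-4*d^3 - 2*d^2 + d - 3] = -12*d^2 - 4*d + 1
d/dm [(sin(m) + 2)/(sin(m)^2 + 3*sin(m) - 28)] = (-4*sin(m) + cos(m)^2 - 35)*cos(m)/(sin(m)^2 + 3*sin(m) - 28)^2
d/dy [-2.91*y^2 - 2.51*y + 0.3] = -5.82*y - 2.51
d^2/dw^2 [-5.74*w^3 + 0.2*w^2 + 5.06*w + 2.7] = 0.4 - 34.44*w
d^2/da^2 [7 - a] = 0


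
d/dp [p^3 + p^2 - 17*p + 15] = 3*p^2 + 2*p - 17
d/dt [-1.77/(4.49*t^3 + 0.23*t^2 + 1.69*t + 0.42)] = (23.8419*t^2 + 0.8142*t + 2.9913)/(4.49*t^3 + 0.23*t^2 + 1.69*t + 0.42)^2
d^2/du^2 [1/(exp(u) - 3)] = (exp(u) + 3)*exp(u)/(exp(u) - 3)^3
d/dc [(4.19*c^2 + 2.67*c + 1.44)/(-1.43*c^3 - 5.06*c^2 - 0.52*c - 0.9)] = (5.9917*c^4 + 7.6362*c^3 + 17.509*c^2 + 7.0308*c - 1.6542)/(2.0449*c^6 + 14.4716*c^5 + 27.0908*c^4 + 7.8364*c^3 + 9.3784*c^2 + 0.936*c + 0.81)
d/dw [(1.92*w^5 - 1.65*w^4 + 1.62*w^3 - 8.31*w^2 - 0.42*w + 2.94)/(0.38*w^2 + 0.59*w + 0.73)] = (2.1888*w^6 + 3.2772*w^5 + 4.7031*w^4 - 2.9064*w^3 - 1.1955*w^2 - 14.367*w - 2.0412)/(0.1444*w^4 + 0.4484*w^3 + 0.9029*w^2 + 0.8614*w + 0.5329)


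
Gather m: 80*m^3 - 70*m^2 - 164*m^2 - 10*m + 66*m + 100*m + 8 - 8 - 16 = 80*m^3 - 234*m^2 + 156*m - 16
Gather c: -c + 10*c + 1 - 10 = 9*c - 9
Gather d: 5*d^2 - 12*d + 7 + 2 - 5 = 5*d^2 - 12*d + 4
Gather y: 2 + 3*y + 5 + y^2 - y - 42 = y^2 + 2*y - 35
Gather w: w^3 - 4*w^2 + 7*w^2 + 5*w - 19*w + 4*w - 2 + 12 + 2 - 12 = w^3 + 3*w^2 - 10*w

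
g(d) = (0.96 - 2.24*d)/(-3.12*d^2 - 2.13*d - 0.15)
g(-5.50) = -0.16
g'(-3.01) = -0.16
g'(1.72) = -0.05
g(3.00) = 0.17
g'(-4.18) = -0.07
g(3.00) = 0.17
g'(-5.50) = -0.04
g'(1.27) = -0.02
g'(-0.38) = -20.74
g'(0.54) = 0.73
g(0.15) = -1.16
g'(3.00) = -0.04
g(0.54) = 0.11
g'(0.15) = 10.72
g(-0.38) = 8.67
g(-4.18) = -0.23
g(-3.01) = -0.35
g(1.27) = 0.24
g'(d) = (0.96 - 2.24*d)*(6.24*d + 2.13)/(-3.12*d^2 - 2.13*d - 0.15)^2 - 2.24/(-3.12*d^2 - 2.13*d - 0.15)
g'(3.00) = -0.04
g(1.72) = 0.22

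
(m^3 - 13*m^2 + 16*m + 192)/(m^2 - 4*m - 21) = (m^2 - 16*m + 64)/(m - 7)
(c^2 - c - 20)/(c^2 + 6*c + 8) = (c - 5)/(c + 2)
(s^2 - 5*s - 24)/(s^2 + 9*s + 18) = (s - 8)/(s + 6)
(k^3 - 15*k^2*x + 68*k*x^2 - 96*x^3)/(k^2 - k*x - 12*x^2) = (k^2 - 11*k*x + 24*x^2)/(k + 3*x)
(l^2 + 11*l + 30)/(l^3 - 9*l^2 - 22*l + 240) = (l + 6)/(l^2 - 14*l + 48)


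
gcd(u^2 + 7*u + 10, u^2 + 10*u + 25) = u + 5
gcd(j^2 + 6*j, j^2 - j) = j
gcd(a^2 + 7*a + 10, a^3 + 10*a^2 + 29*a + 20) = a + 5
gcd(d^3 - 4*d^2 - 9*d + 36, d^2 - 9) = d^2 - 9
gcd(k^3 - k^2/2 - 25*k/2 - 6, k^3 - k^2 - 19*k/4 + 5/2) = 1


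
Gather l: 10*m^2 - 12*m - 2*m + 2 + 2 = 10*m^2 - 14*m + 4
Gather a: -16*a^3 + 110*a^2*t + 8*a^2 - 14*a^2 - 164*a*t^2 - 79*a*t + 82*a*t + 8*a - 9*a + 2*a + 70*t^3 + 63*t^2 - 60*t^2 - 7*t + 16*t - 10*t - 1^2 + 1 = -16*a^3 + a^2*(110*t - 6) + a*(-164*t^2 + 3*t + 1) + 70*t^3 + 3*t^2 - t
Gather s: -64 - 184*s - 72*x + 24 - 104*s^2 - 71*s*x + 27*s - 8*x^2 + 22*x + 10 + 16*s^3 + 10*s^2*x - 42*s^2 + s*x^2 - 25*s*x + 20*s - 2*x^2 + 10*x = 16*s^3 + s^2*(10*x - 146) + s*(x^2 - 96*x - 137) - 10*x^2 - 40*x - 30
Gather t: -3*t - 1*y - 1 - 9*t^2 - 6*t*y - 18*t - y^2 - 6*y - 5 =-9*t^2 + t*(-6*y - 21) - y^2 - 7*y - 6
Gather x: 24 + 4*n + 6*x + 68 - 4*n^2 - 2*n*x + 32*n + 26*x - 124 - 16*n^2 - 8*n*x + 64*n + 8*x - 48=-20*n^2 + 100*n + x*(40 - 10*n) - 80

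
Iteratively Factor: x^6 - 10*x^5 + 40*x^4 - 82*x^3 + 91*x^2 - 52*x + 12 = (x - 1)*(x^5 - 9*x^4 + 31*x^3 - 51*x^2 + 40*x - 12) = (x - 2)*(x - 1)*(x^4 - 7*x^3 + 17*x^2 - 17*x + 6) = (x - 2)*(x - 1)^2*(x^3 - 6*x^2 + 11*x - 6) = (x - 2)^2*(x - 1)^2*(x^2 - 4*x + 3) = (x - 2)^2*(x - 1)^3*(x - 3)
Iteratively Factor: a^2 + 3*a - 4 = (a + 4)*(a - 1)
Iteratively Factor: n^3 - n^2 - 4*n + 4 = (n - 2)*(n^2 + n - 2) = (n - 2)*(n + 2)*(n - 1)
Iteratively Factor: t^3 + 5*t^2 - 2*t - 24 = (t + 4)*(t^2 + t - 6) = (t + 3)*(t + 4)*(t - 2)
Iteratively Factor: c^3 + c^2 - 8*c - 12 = (c - 3)*(c^2 + 4*c + 4) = (c - 3)*(c + 2)*(c + 2)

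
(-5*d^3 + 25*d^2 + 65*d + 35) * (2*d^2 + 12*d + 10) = -10*d^5 - 10*d^4 + 380*d^3 + 1100*d^2 + 1070*d + 350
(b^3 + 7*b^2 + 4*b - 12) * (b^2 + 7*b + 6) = b^5 + 14*b^4 + 59*b^3 + 58*b^2 - 60*b - 72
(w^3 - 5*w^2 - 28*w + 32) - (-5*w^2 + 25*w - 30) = w^3 - 53*w + 62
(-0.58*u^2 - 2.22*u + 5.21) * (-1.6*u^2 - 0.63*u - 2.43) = 0.928*u^4 + 3.9174*u^3 - 5.528*u^2 + 2.1123*u - 12.6603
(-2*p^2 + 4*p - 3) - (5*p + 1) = -2*p^2 - p - 4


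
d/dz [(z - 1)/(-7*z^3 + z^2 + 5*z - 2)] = (-7*z^3 + z^2 + 5*z - (z - 1)*(-21*z^2 + 2*z + 5) - 2)/(7*z^3 - z^2 - 5*z + 2)^2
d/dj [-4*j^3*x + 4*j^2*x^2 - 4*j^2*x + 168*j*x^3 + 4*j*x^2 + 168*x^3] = 4*x*(-3*j^2 + 2*j*x - 2*j + 42*x^2 + x)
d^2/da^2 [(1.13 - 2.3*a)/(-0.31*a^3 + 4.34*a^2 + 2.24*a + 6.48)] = (1.32618*a^5 - 19.869636*a^4 + 114.162832*a^3 - 67.5544559999999*a^2 - 467.632272*a - 14.551264)/(0.029791*a^9 - 1.251222*a^8 + 16.871316*a^7 - 65.532512*a^6 - 69.599712*a^5 - 404.494944*a^4 - 350.16416*a^3 - 644.257152*a^2 - 282.175488*a - 272.097792)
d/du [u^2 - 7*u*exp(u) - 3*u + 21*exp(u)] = -7*u*exp(u) + 2*u + 14*exp(u) - 3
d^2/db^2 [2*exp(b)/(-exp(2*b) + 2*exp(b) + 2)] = 2*(8*(1 - exp(b))^2*exp(2*b) + 2*(4*exp(b) - 3)*(-exp(2*b) + 2*exp(b) + 2)*exp(b) + (-exp(2*b) + 2*exp(b) + 2)^2)*exp(b)/(-exp(2*b) + 2*exp(b) + 2)^3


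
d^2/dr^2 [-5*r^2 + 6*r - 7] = -10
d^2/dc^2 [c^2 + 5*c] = 2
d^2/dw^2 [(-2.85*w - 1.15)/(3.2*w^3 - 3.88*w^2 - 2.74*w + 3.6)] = (-175.104*w^5 + 71.0015999999999*w^4 + 92.66672*w^3 + 350.60784*w^2 - 232.72008*w - 105.61868)/(32.768*w^9 - 119.1936*w^8 + 60.34944*w^7 + 256.299968*w^6 - 319.859808*w^5 - 114.189744*w^4 + 333.479096*w^3 - 69.77232*w^2 - 106.5312*w + 46.656)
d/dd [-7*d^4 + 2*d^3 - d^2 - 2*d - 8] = -28*d^3 + 6*d^2 - 2*d - 2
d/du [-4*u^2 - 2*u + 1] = -8*u - 2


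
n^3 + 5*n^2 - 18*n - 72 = (n - 4)*(n + 3)*(n + 6)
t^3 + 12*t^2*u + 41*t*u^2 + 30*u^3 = (t + u)*(t + 5*u)*(t + 6*u)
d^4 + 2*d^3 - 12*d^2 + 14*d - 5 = (d - 1)^3*(d + 5)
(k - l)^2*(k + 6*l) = k^3 + 4*k^2*l - 11*k*l^2 + 6*l^3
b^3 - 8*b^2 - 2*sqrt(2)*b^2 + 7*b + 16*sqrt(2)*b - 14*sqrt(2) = (b - 7)*(b - 1)*(b - 2*sqrt(2))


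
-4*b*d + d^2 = d*(-4*b + d)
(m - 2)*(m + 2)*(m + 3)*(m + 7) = m^4 + 10*m^3 + 17*m^2 - 40*m - 84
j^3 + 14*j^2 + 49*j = j*(j + 7)^2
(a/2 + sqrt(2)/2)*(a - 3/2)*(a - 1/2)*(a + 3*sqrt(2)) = a^4/2 - a^3 + 2*sqrt(2)*a^3 - 4*sqrt(2)*a^2 + 27*a^2/8 - 6*a + 3*sqrt(2)*a/2 + 9/4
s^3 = s^3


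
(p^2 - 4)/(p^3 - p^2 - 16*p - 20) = (p - 2)/(p^2 - 3*p - 10)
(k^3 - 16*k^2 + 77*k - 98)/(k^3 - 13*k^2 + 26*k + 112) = (k^2 - 9*k + 14)/(k^2 - 6*k - 16)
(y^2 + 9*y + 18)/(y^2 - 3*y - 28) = (y^2 + 9*y + 18)/(y^2 - 3*y - 28)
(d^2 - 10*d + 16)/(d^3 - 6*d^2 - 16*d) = (d - 2)/(d*(d + 2))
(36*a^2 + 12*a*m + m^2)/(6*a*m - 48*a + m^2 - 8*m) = (6*a + m)/(m - 8)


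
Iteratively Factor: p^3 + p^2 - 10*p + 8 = (p + 4)*(p^2 - 3*p + 2) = (p - 1)*(p + 4)*(p - 2)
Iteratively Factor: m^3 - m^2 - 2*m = (m - 2)*(m^2 + m) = m*(m - 2)*(m + 1)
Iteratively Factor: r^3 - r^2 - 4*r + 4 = (r - 2)*(r^2 + r - 2) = (r - 2)*(r + 2)*(r - 1)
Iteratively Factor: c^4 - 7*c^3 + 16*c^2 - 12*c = (c)*(c^3 - 7*c^2 + 16*c - 12) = c*(c - 3)*(c^2 - 4*c + 4) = c*(c - 3)*(c - 2)*(c - 2)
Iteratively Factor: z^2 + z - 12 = (z + 4)*(z - 3)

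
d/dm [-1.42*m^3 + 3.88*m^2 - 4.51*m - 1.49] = -4.26*m^2 + 7.76*m - 4.51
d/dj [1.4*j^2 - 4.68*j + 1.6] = 2.8*j - 4.68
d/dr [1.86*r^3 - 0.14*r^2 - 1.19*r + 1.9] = 5.58*r^2 - 0.28*r - 1.19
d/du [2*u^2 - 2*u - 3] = 4*u - 2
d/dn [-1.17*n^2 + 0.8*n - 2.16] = 0.8 - 2.34*n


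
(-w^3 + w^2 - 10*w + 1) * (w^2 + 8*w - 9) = -w^5 - 7*w^4 + 7*w^3 - 88*w^2 + 98*w - 9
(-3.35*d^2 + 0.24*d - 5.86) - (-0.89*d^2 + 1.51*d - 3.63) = -2.46*d^2 - 1.27*d - 2.23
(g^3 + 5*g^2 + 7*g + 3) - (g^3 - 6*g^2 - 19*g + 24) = 11*g^2 + 26*g - 21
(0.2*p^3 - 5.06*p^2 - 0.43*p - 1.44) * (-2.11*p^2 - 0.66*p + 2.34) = -0.422*p^5 + 10.5446*p^4 + 4.7149*p^3 - 8.5182*p^2 - 0.0558*p - 3.3696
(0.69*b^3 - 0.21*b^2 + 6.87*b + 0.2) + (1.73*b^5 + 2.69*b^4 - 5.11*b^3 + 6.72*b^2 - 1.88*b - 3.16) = 1.73*b^5 + 2.69*b^4 - 4.42*b^3 + 6.51*b^2 + 4.99*b - 2.96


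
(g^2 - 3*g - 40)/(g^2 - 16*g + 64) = (g + 5)/(g - 8)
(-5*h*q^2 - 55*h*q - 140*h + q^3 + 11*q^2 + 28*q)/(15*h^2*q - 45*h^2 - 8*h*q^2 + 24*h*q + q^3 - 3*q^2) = (q^2 + 11*q + 28)/(-3*h*q + 9*h + q^2 - 3*q)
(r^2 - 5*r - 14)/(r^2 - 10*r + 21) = (r + 2)/(r - 3)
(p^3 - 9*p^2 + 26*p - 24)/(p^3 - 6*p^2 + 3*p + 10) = (p^2 - 7*p + 12)/(p^2 - 4*p - 5)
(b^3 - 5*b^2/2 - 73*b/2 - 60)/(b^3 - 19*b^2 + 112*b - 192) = (2*b^2 + 11*b + 15)/(2*(b^2 - 11*b + 24))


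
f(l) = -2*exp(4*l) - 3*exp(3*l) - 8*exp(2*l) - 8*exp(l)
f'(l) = -8*exp(4*l) - 9*exp(3*l) - 16*exp(2*l) - 8*exp(l)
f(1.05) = -291.57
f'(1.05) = -897.04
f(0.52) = -66.38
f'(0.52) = -165.59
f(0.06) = -23.65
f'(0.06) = -47.48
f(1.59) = -1741.85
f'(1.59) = -6111.22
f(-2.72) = -0.56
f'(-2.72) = -0.60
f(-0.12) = -16.72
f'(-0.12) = -30.91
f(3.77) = -7342871.89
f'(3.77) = -29095435.45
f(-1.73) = -1.69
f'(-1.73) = -1.98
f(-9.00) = 0.00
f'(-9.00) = 0.00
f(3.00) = -353206.95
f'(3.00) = -1381581.63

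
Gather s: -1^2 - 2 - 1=-4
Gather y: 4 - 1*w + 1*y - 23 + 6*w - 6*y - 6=5*w - 5*y - 25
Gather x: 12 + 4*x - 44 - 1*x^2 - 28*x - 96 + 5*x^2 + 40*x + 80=4*x^2 + 16*x - 48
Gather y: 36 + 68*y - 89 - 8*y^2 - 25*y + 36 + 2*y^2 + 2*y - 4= -6*y^2 + 45*y - 21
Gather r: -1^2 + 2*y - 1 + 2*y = 4*y - 2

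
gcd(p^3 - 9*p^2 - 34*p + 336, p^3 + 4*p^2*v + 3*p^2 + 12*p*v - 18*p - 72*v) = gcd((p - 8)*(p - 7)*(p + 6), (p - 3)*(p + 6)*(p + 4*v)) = p + 6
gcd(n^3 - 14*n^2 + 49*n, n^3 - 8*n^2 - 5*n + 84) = n - 7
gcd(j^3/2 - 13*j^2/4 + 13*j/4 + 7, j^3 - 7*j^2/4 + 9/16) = 1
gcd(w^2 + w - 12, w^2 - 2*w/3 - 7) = w - 3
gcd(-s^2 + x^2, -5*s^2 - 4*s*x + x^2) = s + x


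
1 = 1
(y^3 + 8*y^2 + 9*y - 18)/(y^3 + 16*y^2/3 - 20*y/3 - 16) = 3*(y^2 + 2*y - 3)/(3*y^2 - 2*y - 8)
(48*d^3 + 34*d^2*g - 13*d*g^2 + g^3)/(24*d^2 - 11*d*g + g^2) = (6*d^2 + 5*d*g - g^2)/(3*d - g)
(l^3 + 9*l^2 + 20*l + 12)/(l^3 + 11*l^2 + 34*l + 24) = (l + 2)/(l + 4)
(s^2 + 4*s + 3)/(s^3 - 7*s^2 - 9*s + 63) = (s + 1)/(s^2 - 10*s + 21)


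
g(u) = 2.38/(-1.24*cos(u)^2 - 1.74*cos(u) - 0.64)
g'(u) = 2.38*(-2.48*sin(u)*cos(u) - 1.74*sin(u))/(-1.24*cos(u)^2 - 1.74*cos(u) - 0.64)^2 = -(5.9024*cos(u) + 4.1412)*sin(u)/(1.24*cos(u)^2 + 1.74*cos(u) + 0.64)^2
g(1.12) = -1.46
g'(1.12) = -2.26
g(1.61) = -4.15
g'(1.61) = -11.87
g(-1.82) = -8.31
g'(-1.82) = 31.75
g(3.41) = -20.68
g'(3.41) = -31.03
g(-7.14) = -1.03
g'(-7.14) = 1.13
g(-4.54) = -6.30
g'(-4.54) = -21.57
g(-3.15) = -17.00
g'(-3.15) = 0.76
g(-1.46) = -2.81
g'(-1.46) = 6.63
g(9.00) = -28.32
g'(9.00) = 72.18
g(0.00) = -0.66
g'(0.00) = 0.00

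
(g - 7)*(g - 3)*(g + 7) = g^3 - 3*g^2 - 49*g + 147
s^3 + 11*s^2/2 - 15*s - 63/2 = (s - 3)*(s + 3/2)*(s + 7)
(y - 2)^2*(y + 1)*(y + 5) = y^4 + 2*y^3 - 15*y^2 + 4*y + 20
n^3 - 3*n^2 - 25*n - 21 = (n - 7)*(n + 1)*(n + 3)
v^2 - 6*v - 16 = (v - 8)*(v + 2)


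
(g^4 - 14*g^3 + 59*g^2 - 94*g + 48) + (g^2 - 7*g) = g^4 - 14*g^3 + 60*g^2 - 101*g + 48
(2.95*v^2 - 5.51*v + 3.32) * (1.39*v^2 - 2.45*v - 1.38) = 4.1005*v^4 - 14.8864*v^3 + 14.0433*v^2 - 0.530200000000002*v - 4.5816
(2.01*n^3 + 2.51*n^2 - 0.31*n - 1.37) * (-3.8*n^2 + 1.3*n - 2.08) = -7.638*n^5 - 6.925*n^4 + 0.2602*n^3 - 0.417799999999999*n^2 - 1.1362*n + 2.8496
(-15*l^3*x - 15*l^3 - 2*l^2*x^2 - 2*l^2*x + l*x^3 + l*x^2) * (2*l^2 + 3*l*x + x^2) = -30*l^5*x - 30*l^5 - 49*l^4*x^2 - 49*l^4*x - 19*l^3*x^3 - 19*l^3*x^2 + l^2*x^4 + l^2*x^3 + l*x^5 + l*x^4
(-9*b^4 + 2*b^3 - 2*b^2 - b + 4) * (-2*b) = 18*b^5 - 4*b^4 + 4*b^3 + 2*b^2 - 8*b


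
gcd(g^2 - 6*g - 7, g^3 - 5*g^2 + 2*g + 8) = g + 1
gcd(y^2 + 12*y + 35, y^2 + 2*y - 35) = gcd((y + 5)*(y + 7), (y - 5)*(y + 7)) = y + 7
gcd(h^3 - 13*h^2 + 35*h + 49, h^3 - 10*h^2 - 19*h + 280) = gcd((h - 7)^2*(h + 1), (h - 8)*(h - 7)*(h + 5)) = h - 7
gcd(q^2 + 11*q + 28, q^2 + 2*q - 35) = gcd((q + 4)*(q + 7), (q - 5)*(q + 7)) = q + 7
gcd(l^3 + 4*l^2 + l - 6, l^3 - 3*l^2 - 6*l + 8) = l^2 + l - 2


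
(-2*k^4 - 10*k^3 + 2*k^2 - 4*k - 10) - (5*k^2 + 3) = -2*k^4 - 10*k^3 - 3*k^2 - 4*k - 13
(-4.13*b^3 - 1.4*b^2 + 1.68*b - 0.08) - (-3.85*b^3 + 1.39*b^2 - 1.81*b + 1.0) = -0.28*b^3 - 2.79*b^2 + 3.49*b - 1.08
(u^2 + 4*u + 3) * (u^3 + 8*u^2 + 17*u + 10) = u^5 + 12*u^4 + 52*u^3 + 102*u^2 + 91*u + 30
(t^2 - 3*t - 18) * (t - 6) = t^3 - 9*t^2 + 108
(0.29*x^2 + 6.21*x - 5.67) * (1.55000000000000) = 0.4495*x^2 + 9.6255*x - 8.7885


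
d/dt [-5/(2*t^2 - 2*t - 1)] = 10*(2*t - 1)/(-2*t^2 + 2*t + 1)^2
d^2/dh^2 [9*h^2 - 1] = 18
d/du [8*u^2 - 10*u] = 16*u - 10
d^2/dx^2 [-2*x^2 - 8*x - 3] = -4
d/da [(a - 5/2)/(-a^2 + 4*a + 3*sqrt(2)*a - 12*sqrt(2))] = (-a^2 + 4*a + 3*sqrt(2)*a - (2*a - 5)*(-2*a + 4 + 3*sqrt(2))/2 - 12*sqrt(2))/(a^2 - 3*sqrt(2)*a - 4*a + 12*sqrt(2))^2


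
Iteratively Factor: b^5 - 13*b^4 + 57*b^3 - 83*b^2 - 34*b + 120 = (b - 5)*(b^4 - 8*b^3 + 17*b^2 + 2*b - 24) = (b - 5)*(b - 2)*(b^3 - 6*b^2 + 5*b + 12) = (b - 5)*(b - 2)*(b + 1)*(b^2 - 7*b + 12) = (b - 5)*(b - 3)*(b - 2)*(b + 1)*(b - 4)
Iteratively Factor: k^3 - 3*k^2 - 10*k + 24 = (k - 4)*(k^2 + k - 6) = (k - 4)*(k - 2)*(k + 3)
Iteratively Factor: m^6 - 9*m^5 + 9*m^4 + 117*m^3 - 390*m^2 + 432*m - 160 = (m - 2)*(m^5 - 7*m^4 - 5*m^3 + 107*m^2 - 176*m + 80) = (m - 5)*(m - 2)*(m^4 - 2*m^3 - 15*m^2 + 32*m - 16) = (m - 5)*(m - 2)*(m + 4)*(m^3 - 6*m^2 + 9*m - 4) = (m - 5)*(m - 2)*(m - 1)*(m + 4)*(m^2 - 5*m + 4) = (m - 5)*(m - 4)*(m - 2)*(m - 1)*(m + 4)*(m - 1)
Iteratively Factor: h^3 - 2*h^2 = (h)*(h^2 - 2*h) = h*(h - 2)*(h)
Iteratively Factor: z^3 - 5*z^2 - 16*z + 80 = (z - 5)*(z^2 - 16) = (z - 5)*(z - 4)*(z + 4)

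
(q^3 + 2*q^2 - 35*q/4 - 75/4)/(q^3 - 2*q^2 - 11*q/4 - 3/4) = (4*q^2 + 20*q + 25)/(4*q^2 + 4*q + 1)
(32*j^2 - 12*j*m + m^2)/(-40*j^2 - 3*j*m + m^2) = (-4*j + m)/(5*j + m)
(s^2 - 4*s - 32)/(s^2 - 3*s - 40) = (s + 4)/(s + 5)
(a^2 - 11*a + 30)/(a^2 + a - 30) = (a - 6)/(a + 6)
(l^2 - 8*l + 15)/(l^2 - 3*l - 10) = (l - 3)/(l + 2)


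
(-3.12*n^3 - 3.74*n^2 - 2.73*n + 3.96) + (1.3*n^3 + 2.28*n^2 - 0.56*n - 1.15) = -1.82*n^3 - 1.46*n^2 - 3.29*n + 2.81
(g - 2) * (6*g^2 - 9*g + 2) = 6*g^3 - 21*g^2 + 20*g - 4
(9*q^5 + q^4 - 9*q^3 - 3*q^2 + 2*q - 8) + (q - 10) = 9*q^5 + q^4 - 9*q^3 - 3*q^2 + 3*q - 18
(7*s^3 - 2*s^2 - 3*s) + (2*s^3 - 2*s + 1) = 9*s^3 - 2*s^2 - 5*s + 1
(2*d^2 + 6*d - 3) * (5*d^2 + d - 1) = 10*d^4 + 32*d^3 - 11*d^2 - 9*d + 3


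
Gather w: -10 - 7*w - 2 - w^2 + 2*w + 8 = -w^2 - 5*w - 4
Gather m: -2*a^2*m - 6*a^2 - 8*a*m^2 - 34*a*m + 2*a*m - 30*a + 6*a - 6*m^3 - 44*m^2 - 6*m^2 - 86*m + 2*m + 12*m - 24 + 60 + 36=-6*a^2 - 24*a - 6*m^3 + m^2*(-8*a - 50) + m*(-2*a^2 - 32*a - 72) + 72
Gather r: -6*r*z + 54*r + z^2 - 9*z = r*(54 - 6*z) + z^2 - 9*z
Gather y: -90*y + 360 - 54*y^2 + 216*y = -54*y^2 + 126*y + 360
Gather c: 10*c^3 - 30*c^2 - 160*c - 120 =10*c^3 - 30*c^2 - 160*c - 120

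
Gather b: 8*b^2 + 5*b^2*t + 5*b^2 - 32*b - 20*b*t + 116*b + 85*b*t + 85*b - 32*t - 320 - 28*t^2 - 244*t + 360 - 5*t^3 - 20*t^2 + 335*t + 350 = b^2*(5*t + 13) + b*(65*t + 169) - 5*t^3 - 48*t^2 + 59*t + 390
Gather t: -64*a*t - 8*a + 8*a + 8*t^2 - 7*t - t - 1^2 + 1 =8*t^2 + t*(-64*a - 8)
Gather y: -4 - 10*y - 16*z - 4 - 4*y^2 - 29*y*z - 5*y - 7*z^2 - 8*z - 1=-4*y^2 + y*(-29*z - 15) - 7*z^2 - 24*z - 9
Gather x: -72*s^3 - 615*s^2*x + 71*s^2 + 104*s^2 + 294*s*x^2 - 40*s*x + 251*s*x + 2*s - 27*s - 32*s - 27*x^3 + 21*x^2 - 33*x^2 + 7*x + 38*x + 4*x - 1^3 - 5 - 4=-72*s^3 + 175*s^2 - 57*s - 27*x^3 + x^2*(294*s - 12) + x*(-615*s^2 + 211*s + 49) - 10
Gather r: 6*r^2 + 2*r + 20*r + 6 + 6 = 6*r^2 + 22*r + 12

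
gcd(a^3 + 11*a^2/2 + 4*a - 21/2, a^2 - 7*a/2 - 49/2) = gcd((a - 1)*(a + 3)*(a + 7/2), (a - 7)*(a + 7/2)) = a + 7/2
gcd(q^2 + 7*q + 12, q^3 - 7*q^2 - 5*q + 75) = q + 3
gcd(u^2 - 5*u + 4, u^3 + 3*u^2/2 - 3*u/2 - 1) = u - 1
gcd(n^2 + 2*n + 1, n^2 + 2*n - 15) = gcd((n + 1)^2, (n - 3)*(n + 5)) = 1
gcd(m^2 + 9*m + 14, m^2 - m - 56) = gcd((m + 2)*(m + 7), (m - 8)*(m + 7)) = m + 7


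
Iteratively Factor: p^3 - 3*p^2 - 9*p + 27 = (p - 3)*(p^2 - 9) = (p - 3)^2*(p + 3)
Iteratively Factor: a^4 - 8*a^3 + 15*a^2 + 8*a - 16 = (a - 1)*(a^3 - 7*a^2 + 8*a + 16) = (a - 4)*(a - 1)*(a^2 - 3*a - 4) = (a - 4)^2*(a - 1)*(a + 1)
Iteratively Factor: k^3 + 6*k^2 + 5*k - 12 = (k - 1)*(k^2 + 7*k + 12) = (k - 1)*(k + 3)*(k + 4)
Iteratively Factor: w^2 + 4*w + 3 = (w + 3)*(w + 1)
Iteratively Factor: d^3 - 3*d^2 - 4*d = (d + 1)*(d^2 - 4*d) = (d - 4)*(d + 1)*(d)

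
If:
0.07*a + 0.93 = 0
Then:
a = -13.29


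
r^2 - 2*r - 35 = (r - 7)*(r + 5)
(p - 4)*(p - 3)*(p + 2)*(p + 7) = p^4 + 2*p^3 - 37*p^2 + 10*p + 168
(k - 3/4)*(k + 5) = k^2 + 17*k/4 - 15/4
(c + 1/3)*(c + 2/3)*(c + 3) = c^3 + 4*c^2 + 29*c/9 + 2/3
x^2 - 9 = (x - 3)*(x + 3)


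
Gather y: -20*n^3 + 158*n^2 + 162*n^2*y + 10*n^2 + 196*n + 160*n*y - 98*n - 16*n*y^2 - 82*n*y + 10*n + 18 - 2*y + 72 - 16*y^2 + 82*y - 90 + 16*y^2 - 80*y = -20*n^3 + 168*n^2 - 16*n*y^2 + 108*n + y*(162*n^2 + 78*n)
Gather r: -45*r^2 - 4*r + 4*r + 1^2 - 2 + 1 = -45*r^2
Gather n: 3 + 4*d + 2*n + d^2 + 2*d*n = d^2 + 4*d + n*(2*d + 2) + 3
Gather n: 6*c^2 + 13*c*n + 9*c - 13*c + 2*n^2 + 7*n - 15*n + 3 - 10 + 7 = 6*c^2 - 4*c + 2*n^2 + n*(13*c - 8)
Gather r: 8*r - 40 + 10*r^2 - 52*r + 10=10*r^2 - 44*r - 30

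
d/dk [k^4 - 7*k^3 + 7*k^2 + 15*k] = 4*k^3 - 21*k^2 + 14*k + 15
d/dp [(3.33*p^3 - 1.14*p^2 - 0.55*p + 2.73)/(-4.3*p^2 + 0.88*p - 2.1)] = (-14.319*p^4 + 5.8608*p^3 - 24.3472*p^2 + 28.266*p - 1.2474)/(18.49*p^4 - 7.568*p^3 + 18.8344*p^2 - 3.696*p + 4.41)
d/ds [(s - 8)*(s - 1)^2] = (s - 1)*(3*s - 17)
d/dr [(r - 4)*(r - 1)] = 2*r - 5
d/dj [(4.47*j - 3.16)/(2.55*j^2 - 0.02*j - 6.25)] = (-11.3985*j^2 + 16.116*j - 28.0007)/(6.5025*j^4 - 0.102*j^3 - 31.8746*j^2 + 0.25*j + 39.0625)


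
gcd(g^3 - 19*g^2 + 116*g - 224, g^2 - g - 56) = g - 8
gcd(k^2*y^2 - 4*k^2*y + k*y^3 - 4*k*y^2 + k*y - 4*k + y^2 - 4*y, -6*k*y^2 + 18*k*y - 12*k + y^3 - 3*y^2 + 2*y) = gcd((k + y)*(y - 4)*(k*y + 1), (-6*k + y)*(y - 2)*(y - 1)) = 1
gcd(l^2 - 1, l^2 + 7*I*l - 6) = 1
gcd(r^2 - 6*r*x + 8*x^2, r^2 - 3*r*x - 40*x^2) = 1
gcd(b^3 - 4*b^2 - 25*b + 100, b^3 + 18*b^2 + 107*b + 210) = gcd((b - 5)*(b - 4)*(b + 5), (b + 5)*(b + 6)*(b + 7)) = b + 5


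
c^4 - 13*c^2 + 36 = (c - 3)*(c - 2)*(c + 2)*(c + 3)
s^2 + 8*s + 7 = (s + 1)*(s + 7)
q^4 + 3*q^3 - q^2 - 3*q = q*(q - 1)*(q + 1)*(q + 3)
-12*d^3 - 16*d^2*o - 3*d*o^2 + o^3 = (-6*d + o)*(d + o)*(2*d + o)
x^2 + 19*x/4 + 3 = (x + 3/4)*(x + 4)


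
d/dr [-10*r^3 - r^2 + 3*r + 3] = -30*r^2 - 2*r + 3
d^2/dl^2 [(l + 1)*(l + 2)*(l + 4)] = 6*l + 14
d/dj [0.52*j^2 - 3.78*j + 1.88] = 1.04*j - 3.78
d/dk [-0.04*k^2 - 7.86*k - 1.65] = -0.08*k - 7.86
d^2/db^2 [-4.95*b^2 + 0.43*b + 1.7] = -9.90000000000000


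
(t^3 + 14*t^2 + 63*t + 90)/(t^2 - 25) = (t^2 + 9*t + 18)/(t - 5)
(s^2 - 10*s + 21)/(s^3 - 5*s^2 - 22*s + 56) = (s - 3)/(s^2 + 2*s - 8)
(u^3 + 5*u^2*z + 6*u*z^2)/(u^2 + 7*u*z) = (u^2 + 5*u*z + 6*z^2)/(u + 7*z)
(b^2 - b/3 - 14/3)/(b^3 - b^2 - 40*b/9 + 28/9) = 3/(3*b - 2)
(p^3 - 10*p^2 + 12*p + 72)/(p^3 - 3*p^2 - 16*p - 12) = (p - 6)/(p + 1)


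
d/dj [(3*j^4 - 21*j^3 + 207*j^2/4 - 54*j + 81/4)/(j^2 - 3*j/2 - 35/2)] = 3*(16*j^5 - 92*j^4 - 392*j^3 + 2877*j^2 - 4938*j + 2601)/(2*(4*j^4 - 12*j^3 - 131*j^2 + 210*j + 1225))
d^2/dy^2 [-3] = 0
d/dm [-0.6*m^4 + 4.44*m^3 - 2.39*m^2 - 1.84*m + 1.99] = -2.4*m^3 + 13.32*m^2 - 4.78*m - 1.84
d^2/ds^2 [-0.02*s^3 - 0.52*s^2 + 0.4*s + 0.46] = -0.12*s - 1.04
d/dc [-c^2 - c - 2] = -2*c - 1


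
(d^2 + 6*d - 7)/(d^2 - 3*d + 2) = (d + 7)/(d - 2)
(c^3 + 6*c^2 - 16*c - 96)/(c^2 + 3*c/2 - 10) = 2*(c^2 + 2*c - 24)/(2*c - 5)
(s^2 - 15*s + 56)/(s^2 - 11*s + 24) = (s - 7)/(s - 3)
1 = 1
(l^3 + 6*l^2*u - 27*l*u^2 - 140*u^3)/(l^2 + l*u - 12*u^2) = (-l^2 - 2*l*u + 35*u^2)/(-l + 3*u)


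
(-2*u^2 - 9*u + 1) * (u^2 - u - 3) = -2*u^4 - 7*u^3 + 16*u^2 + 26*u - 3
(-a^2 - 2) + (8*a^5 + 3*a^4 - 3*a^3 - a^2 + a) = 8*a^5 + 3*a^4 - 3*a^3 - 2*a^2 + a - 2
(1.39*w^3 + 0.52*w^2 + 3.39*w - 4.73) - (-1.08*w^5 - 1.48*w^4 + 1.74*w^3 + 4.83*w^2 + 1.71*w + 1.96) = 1.08*w^5 + 1.48*w^4 - 0.35*w^3 - 4.31*w^2 + 1.68*w - 6.69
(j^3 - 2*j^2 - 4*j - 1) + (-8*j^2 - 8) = j^3 - 10*j^2 - 4*j - 9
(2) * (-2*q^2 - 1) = -4*q^2 - 2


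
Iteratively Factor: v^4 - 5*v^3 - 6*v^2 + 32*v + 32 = (v - 4)*(v^3 - v^2 - 10*v - 8) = (v - 4)*(v + 2)*(v^2 - 3*v - 4) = (v - 4)^2*(v + 2)*(v + 1)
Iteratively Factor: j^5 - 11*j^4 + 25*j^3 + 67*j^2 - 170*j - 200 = (j - 5)*(j^4 - 6*j^3 - 5*j^2 + 42*j + 40) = (j - 5)^2*(j^3 - j^2 - 10*j - 8) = (j - 5)^2*(j - 4)*(j^2 + 3*j + 2) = (j - 5)^2*(j - 4)*(j + 1)*(j + 2)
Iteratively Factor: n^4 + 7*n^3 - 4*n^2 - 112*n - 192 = (n + 4)*(n^3 + 3*n^2 - 16*n - 48) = (n + 3)*(n + 4)*(n^2 - 16) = (n + 3)*(n + 4)^2*(n - 4)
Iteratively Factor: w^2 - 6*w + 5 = (w - 5)*(w - 1)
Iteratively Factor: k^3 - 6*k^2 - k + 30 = (k - 3)*(k^2 - 3*k - 10) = (k - 5)*(k - 3)*(k + 2)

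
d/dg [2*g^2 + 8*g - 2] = 4*g + 8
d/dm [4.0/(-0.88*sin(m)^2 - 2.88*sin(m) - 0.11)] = (7.04*sin(m) + 11.52)*cos(m)/(0.88*sin(m)^2 + 2.88*sin(m) + 0.11)^2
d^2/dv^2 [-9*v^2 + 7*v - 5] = -18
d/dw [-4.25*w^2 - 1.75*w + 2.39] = -8.5*w - 1.75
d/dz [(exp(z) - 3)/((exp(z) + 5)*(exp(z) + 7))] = (-exp(2*z) + 6*exp(z) + 71)*exp(z)/(exp(4*z) + 24*exp(3*z) + 214*exp(2*z) + 840*exp(z) + 1225)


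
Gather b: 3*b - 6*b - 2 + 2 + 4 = 4 - 3*b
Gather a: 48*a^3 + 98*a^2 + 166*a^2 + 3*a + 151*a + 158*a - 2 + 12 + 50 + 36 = 48*a^3 + 264*a^2 + 312*a + 96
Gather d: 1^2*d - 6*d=-5*d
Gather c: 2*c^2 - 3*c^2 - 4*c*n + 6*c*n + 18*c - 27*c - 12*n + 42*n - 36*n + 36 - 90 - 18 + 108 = -c^2 + c*(2*n - 9) - 6*n + 36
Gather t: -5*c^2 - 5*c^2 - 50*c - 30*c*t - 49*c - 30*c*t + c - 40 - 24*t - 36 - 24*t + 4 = -10*c^2 - 98*c + t*(-60*c - 48) - 72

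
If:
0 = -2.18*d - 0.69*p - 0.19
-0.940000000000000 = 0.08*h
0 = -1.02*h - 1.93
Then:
No Solution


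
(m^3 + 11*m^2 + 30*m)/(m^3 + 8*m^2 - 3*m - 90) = m/(m - 3)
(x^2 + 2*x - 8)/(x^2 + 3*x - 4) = (x - 2)/(x - 1)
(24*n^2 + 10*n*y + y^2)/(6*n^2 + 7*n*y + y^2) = (4*n + y)/(n + y)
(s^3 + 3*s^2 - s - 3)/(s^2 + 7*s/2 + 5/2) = 2*(s^2 + 2*s - 3)/(2*s + 5)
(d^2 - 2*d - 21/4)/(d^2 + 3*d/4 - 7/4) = (4*d^2 - 8*d - 21)/(4*d^2 + 3*d - 7)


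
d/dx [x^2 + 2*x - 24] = 2*x + 2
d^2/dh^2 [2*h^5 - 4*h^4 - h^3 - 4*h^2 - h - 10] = 40*h^3 - 48*h^2 - 6*h - 8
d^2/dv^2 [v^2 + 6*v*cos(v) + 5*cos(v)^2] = -6*v*cos(v) + 20*sin(v)^2 - 12*sin(v) - 8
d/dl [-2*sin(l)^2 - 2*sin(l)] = -2*sin(2*l) - 2*cos(l)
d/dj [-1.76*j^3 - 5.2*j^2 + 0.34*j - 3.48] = -5.28*j^2 - 10.4*j + 0.34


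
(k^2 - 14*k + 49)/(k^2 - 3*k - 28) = (k - 7)/(k + 4)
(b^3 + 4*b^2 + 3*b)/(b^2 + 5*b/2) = 2*(b^2 + 4*b + 3)/(2*b + 5)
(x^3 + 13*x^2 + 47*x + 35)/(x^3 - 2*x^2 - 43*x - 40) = (x + 7)/(x - 8)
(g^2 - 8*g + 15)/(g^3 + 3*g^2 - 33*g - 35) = (g - 3)/(g^2 + 8*g + 7)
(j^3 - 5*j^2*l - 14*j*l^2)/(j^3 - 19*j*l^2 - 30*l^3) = j*(j - 7*l)/(j^2 - 2*j*l - 15*l^2)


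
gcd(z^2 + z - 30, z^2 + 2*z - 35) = z - 5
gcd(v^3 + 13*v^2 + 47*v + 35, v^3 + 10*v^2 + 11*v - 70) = v^2 + 12*v + 35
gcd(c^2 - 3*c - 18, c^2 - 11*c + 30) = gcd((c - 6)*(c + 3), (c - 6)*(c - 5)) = c - 6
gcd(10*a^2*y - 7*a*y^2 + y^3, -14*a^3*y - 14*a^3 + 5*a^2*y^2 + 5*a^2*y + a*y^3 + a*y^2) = -2*a + y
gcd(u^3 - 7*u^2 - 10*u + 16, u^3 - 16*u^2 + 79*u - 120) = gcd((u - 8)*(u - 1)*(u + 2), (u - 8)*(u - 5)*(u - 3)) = u - 8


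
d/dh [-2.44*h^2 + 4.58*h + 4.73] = 4.58 - 4.88*h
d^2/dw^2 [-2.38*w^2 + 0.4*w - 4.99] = -4.76000000000000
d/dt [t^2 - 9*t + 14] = 2*t - 9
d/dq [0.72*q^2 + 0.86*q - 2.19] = 1.44*q + 0.86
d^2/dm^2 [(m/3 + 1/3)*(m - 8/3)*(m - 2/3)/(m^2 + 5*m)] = 8*(79*m^3 + 12*m^2 + 60*m + 100)/(27*m^3*(m^3 + 15*m^2 + 75*m + 125))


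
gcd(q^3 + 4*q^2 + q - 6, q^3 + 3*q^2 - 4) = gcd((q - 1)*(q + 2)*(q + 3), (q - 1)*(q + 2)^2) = q^2 + q - 2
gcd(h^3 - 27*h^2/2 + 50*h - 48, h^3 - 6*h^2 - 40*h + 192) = h^2 - 12*h + 32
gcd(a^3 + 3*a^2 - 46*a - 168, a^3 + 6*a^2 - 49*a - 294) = a^2 - a - 42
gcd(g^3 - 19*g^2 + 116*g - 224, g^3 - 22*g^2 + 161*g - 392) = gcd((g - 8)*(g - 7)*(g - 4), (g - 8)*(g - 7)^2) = g^2 - 15*g + 56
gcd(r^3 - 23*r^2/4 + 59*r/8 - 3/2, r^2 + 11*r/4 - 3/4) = r - 1/4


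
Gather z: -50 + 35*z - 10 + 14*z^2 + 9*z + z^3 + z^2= z^3 + 15*z^2 + 44*z - 60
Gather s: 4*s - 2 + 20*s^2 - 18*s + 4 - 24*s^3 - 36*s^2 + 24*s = -24*s^3 - 16*s^2 + 10*s + 2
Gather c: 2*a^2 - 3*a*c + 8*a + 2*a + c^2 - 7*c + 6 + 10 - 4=2*a^2 + 10*a + c^2 + c*(-3*a - 7) + 12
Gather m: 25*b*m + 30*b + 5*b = 25*b*m + 35*b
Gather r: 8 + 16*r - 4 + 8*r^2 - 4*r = 8*r^2 + 12*r + 4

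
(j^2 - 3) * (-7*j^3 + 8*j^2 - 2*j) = -7*j^5 + 8*j^4 + 19*j^3 - 24*j^2 + 6*j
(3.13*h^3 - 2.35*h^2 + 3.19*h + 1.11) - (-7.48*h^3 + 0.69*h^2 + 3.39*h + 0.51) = 10.61*h^3 - 3.04*h^2 - 0.2*h + 0.6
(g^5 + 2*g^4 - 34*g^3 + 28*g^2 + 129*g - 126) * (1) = g^5 + 2*g^4 - 34*g^3 + 28*g^2 + 129*g - 126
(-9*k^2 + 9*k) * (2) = -18*k^2 + 18*k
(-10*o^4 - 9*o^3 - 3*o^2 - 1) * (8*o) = -80*o^5 - 72*o^4 - 24*o^3 - 8*o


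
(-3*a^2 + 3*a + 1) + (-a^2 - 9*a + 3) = -4*a^2 - 6*a + 4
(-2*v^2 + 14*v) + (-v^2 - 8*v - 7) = -3*v^2 + 6*v - 7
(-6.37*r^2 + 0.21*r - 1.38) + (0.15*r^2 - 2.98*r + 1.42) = -6.22*r^2 - 2.77*r + 0.04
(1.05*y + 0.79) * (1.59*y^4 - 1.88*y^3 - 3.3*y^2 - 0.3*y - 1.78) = 1.6695*y^5 - 0.7179*y^4 - 4.9502*y^3 - 2.922*y^2 - 2.106*y - 1.4062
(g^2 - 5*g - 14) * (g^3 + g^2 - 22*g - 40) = g^5 - 4*g^4 - 41*g^3 + 56*g^2 + 508*g + 560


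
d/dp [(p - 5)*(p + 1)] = 2*p - 4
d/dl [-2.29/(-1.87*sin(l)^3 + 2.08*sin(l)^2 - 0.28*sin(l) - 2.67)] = (-12.8469*sin(l)^2 + 9.5264*sin(l) - 0.6412)*cos(l)/(1.87*sin(l)^3 - 2.08*sin(l)^2 + 0.28*sin(l) + 2.67)^2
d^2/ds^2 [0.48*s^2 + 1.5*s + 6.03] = 0.960000000000000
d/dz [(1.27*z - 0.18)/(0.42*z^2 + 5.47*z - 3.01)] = (-0.5334*z^2 + 0.1512*z - 2.8381)/(0.1764*z^4 + 4.5948*z^3 + 27.3925*z^2 - 32.9294*z + 9.0601)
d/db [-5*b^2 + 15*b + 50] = 15 - 10*b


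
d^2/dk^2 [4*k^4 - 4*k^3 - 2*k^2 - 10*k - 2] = 48*k^2 - 24*k - 4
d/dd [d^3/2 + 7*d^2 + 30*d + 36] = 3*d^2/2 + 14*d + 30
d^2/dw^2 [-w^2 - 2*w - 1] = -2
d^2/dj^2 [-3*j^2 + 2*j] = -6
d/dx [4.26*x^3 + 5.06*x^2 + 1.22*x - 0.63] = 12.78*x^2 + 10.12*x + 1.22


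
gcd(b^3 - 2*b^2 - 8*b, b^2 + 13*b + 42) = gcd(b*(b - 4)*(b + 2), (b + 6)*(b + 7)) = 1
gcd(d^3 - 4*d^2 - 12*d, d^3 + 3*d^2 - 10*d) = d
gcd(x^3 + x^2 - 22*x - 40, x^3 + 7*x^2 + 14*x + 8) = x^2 + 6*x + 8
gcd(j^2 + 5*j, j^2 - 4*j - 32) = 1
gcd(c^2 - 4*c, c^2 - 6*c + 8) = c - 4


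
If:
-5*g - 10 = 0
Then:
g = -2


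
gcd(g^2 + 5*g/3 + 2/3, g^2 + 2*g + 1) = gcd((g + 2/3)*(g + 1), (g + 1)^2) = g + 1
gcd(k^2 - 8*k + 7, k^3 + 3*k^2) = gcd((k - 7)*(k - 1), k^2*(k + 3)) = 1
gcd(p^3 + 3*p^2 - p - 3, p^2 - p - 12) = p + 3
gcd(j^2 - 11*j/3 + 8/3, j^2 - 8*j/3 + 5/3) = j - 1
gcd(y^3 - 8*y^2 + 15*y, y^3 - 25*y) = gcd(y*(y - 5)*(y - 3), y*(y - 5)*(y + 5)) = y^2 - 5*y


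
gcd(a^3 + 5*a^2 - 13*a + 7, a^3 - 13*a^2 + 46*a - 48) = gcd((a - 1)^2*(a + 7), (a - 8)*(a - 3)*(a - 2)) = 1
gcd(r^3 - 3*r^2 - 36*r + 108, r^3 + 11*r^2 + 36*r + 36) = r + 6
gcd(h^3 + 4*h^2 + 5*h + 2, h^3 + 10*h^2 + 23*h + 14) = h^2 + 3*h + 2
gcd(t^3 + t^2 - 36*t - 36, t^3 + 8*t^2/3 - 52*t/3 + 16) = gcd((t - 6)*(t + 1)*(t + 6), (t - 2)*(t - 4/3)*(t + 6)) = t + 6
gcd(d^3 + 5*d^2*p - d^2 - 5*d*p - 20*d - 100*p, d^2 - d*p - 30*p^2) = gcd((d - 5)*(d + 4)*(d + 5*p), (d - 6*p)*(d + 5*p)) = d + 5*p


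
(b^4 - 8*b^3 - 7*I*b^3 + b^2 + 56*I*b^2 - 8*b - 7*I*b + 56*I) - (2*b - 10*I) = b^4 - 8*b^3 - 7*I*b^3 + b^2 + 56*I*b^2 - 10*b - 7*I*b + 66*I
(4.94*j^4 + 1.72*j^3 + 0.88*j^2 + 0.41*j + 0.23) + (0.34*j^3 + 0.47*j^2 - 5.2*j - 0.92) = 4.94*j^4 + 2.06*j^3 + 1.35*j^2 - 4.79*j - 0.69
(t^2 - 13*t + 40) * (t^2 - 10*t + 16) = t^4 - 23*t^3 + 186*t^2 - 608*t + 640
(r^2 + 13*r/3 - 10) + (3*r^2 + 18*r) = 4*r^2 + 67*r/3 - 10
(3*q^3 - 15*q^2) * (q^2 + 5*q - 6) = 3*q^5 - 93*q^3 + 90*q^2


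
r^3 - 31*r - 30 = (r - 6)*(r + 1)*(r + 5)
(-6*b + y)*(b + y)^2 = -6*b^3 - 11*b^2*y - 4*b*y^2 + y^3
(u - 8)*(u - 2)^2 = u^3 - 12*u^2 + 36*u - 32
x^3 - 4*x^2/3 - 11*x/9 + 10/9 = (x - 5/3)*(x - 2/3)*(x + 1)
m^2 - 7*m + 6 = (m - 6)*(m - 1)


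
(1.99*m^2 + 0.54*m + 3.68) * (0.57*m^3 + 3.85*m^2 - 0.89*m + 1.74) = 1.1343*m^5 + 7.9693*m^4 + 2.4055*m^3 + 17.15*m^2 - 2.3356*m + 6.4032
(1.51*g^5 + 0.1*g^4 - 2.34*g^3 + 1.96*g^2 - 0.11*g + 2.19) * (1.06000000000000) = 1.6006*g^5 + 0.106*g^4 - 2.4804*g^3 + 2.0776*g^2 - 0.1166*g + 2.3214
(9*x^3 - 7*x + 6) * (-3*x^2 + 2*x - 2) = -27*x^5 + 18*x^4 + 3*x^3 - 32*x^2 + 26*x - 12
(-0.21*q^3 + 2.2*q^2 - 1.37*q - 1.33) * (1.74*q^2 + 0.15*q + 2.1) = -0.3654*q^5 + 3.7965*q^4 - 2.4948*q^3 + 2.1003*q^2 - 3.0765*q - 2.793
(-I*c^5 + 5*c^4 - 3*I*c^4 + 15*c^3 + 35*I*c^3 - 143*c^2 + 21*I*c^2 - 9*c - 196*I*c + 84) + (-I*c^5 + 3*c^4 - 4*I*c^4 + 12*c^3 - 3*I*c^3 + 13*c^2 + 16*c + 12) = -2*I*c^5 + 8*c^4 - 7*I*c^4 + 27*c^3 + 32*I*c^3 - 130*c^2 + 21*I*c^2 + 7*c - 196*I*c + 96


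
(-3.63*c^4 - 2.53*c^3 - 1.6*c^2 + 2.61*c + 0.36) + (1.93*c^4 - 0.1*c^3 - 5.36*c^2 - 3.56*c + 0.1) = -1.7*c^4 - 2.63*c^3 - 6.96*c^2 - 0.95*c + 0.46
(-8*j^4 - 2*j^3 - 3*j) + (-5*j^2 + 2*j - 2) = -8*j^4 - 2*j^3 - 5*j^2 - j - 2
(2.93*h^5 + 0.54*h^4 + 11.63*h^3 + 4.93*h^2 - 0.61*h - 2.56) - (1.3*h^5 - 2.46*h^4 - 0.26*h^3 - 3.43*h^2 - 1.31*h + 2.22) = 1.63*h^5 + 3.0*h^4 + 11.89*h^3 + 8.36*h^2 + 0.7*h - 4.78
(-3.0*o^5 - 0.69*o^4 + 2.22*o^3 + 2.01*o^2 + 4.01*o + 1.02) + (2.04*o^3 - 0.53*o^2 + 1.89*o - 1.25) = -3.0*o^5 - 0.69*o^4 + 4.26*o^3 + 1.48*o^2 + 5.9*o - 0.23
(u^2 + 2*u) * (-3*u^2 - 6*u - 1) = -3*u^4 - 12*u^3 - 13*u^2 - 2*u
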